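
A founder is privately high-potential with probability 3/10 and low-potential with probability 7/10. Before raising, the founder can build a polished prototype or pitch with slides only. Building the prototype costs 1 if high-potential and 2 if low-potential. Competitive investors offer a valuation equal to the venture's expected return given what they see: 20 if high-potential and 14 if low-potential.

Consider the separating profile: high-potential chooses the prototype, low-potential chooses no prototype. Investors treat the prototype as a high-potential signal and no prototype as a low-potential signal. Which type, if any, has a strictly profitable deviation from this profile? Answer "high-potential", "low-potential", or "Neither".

low-potential

The prototype pays 20; no prototype pays 14.
high-potential: assigned the prototype, nets 20 − 1 = 19; deviating to no prototype nets 14.
low-potential: assigned no prototype, nets 14; deviating to the prototype nets 20 − 2 = 18.
The low-potential type gains 4 by deviating.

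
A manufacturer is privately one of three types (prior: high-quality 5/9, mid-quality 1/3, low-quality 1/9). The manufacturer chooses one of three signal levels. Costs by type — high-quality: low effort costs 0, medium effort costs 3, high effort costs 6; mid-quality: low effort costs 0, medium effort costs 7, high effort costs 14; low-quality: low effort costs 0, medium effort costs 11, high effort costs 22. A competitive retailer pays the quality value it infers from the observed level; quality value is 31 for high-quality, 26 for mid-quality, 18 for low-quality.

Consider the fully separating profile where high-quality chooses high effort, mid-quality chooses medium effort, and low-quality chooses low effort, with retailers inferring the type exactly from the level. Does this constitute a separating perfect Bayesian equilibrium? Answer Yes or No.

Yes

Separating prices: high effort → 31, medium effort → 26, low effort → 18.
high-quality (assigned high effort): low effort: 18 − 0 = 18; medium effort: 26 − 3 = 23; high effort: 31 − 6 = 25. high-quality stays.
mid-quality (assigned medium effort): low effort: 18 − 0 = 18; medium effort: 26 − 7 = 19; high effort: 31 − 14 = 17. mid-quality stays.
low-quality (assigned low effort): low effort: 18 − 0 = 18; medium effort: 26 − 11 = 15; high effort: 31 − 22 = 9. low-quality stays.
Every type prefers its assigned level; separation holds.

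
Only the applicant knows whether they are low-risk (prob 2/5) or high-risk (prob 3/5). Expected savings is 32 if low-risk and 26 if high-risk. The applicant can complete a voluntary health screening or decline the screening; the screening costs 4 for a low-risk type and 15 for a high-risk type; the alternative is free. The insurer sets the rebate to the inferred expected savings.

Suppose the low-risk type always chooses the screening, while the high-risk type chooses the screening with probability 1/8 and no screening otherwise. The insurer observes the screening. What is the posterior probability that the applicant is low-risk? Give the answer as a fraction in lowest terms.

P(the screening) = (2/5)·1 + (3/5)·(1/8) = 19/40.
By Bayes' rule, P(low-risk | the screening) = (2/5) / (19/40) = 16/19.

16/19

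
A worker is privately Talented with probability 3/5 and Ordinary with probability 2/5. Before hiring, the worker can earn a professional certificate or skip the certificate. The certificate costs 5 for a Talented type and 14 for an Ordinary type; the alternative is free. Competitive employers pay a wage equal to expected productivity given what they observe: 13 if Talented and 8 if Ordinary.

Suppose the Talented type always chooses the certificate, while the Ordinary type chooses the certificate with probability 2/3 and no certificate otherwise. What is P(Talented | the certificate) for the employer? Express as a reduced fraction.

P(the certificate) = (3/5)·1 + (2/5)·(2/3) = 13/15.
By Bayes' rule, P(Talented | the certificate) = (3/5) / (13/15) = 9/13.

9/13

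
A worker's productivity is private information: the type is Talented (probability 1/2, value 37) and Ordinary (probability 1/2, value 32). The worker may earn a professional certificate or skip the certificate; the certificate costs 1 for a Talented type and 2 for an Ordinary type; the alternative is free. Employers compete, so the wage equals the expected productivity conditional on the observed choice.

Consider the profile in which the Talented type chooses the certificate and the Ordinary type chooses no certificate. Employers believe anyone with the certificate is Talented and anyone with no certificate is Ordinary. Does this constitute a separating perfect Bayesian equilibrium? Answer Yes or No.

No

Under these beliefs, the certificate earns wage 37 and no certificate earns wage 32.
Talented: the certificate nets 37 − 1 = 36; no certificate nets 32. Talented prefers the certificate.
Ordinary: the certificate nets 37 − 2 = 35; no certificate nets 32. Ordinary would deviate to the certificate.
Ordinary has a profitable deviation, so the profile is not an equilibrium.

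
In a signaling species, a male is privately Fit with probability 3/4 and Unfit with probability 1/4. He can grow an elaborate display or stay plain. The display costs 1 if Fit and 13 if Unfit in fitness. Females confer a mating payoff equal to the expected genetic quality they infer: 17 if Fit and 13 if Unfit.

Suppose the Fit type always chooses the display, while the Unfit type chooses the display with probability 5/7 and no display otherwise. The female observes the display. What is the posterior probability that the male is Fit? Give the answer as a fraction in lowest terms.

P(the display) = (3/4)·1 + (1/4)·(5/7) = 13/14.
By Bayes' rule, P(Fit | the display) = (3/4) / (13/14) = 21/26.

21/26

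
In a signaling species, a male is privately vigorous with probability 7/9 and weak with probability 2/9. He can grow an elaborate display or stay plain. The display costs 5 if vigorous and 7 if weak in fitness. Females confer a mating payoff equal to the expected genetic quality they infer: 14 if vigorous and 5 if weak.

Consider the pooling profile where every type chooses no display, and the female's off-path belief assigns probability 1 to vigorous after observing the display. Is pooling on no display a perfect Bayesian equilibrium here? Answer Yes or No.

Yes

On path, the female holds the prior and pays 7/9·14 + 2/9·5 = 12. Off path (the display), believing vigorous, it pays 14.
vigorous: no display nets 12; the display nets 14 − 5 = 9. vigorous stays.
weak: no display nets 12; the display nets 14 − 7 = 7. weak stays.
No type deviates, so pooling is sustained.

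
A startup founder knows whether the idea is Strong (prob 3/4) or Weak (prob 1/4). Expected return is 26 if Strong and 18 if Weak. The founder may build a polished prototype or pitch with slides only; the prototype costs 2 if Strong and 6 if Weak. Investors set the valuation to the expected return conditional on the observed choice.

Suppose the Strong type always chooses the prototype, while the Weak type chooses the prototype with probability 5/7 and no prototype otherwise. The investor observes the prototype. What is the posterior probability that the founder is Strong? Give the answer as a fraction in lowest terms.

P(the prototype) = (3/4)·1 + (1/4)·(5/7) = 13/14.
By Bayes' rule, P(Strong | the prototype) = (3/4) / (13/14) = 21/26.

21/26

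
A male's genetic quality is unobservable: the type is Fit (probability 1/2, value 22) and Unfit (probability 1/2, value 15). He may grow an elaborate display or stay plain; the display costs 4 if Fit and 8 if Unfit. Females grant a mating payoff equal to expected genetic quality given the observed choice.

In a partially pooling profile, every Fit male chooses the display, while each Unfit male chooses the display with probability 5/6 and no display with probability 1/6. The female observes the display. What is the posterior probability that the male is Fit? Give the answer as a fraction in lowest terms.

6/11

P(the display) = (1/2)·1 + (1/2)·(5/6) = 11/12.
By Bayes' rule, P(Fit | the display) = (1/2) / (11/12) = 6/11.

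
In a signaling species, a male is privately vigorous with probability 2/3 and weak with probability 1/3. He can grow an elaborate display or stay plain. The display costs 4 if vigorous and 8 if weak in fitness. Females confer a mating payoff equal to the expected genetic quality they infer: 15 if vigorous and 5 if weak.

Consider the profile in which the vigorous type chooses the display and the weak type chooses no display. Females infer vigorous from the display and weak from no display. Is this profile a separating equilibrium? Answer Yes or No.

No

Under these beliefs, the display earns mating payoff 15 and no display earns mating payoff 5.
vigorous: the display nets 15 − 4 = 11; no display nets 5. vigorous prefers the display.
weak: the display nets 15 − 8 = 7; no display nets 5. weak would deviate to the display.
weak has a profitable deviation, so the profile is not an equilibrium.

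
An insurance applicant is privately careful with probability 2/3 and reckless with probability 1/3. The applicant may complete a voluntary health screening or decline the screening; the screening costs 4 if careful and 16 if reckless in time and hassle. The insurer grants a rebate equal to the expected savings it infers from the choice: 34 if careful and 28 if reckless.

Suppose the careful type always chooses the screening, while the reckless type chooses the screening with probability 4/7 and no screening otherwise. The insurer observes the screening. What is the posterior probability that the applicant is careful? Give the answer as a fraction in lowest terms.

P(the screening) = (2/3)·1 + (1/3)·(4/7) = 6/7.
By Bayes' rule, P(careful | the screening) = (2/3) / (6/7) = 7/9.

7/9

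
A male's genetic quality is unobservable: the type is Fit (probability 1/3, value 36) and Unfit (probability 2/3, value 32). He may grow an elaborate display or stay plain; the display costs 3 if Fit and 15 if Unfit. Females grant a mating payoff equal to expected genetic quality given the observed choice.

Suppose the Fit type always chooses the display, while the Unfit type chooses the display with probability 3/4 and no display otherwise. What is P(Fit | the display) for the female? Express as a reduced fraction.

2/5

P(the display) = (1/3)·1 + (2/3)·(3/4) = 5/6.
By Bayes' rule, P(Fit | the display) = (1/3) / (5/6) = 2/5.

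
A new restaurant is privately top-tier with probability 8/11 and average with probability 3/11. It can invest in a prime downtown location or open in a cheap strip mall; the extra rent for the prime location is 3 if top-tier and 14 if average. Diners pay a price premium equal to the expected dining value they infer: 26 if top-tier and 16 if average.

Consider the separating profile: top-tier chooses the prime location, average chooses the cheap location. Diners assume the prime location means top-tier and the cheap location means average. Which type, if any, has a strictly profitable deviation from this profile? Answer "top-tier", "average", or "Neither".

Neither

The prime location pays 26; the cheap location pays 16.
top-tier: assigned the prime location, nets 26 − 3 = 23; deviating to the cheap location nets 16.
average: assigned the cheap location, nets 16; deviating to the prime location nets 26 − 14 = 12.
Both types strictly prefer their assigned action; no profitable deviation.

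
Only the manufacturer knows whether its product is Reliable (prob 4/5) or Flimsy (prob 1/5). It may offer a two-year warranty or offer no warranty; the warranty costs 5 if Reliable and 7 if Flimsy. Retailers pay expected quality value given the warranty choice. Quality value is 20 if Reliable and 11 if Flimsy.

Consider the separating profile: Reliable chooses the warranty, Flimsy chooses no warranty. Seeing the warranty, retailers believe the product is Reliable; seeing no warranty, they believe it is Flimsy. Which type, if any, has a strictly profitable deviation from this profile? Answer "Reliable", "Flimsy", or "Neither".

The warranty pays 20; no warranty pays 11.
Reliable: assigned the warranty, nets 20 − 5 = 15; deviating to no warranty nets 11.
Flimsy: assigned no warranty, nets 11; deviating to the warranty nets 20 − 7 = 13.
The Flimsy type gains 2 by deviating.

Flimsy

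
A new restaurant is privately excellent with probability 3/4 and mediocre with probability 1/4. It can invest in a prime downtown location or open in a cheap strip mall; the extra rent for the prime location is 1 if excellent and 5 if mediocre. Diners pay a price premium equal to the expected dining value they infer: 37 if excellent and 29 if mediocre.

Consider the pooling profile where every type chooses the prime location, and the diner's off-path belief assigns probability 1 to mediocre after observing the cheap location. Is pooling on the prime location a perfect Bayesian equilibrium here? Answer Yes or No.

On path, the diner holds the prior and pays 3/4·37 + 1/4·29 = 35. Off path (the cheap location), believing mediocre, it pays 29.
excellent: the prime location nets 35 − 1 = 34; the cheap location nets 29. excellent stays.
mediocre: the prime location nets 35 − 5 = 30; the cheap location nets 29. mediocre stays.
No type deviates, so pooling is sustained.

Yes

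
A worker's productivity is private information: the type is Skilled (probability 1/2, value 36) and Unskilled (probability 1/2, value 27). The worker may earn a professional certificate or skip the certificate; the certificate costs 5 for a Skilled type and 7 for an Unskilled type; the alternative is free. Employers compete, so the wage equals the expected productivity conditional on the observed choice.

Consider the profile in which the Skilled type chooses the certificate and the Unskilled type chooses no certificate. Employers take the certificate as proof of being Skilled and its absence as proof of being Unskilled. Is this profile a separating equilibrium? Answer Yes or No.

Under these beliefs, the certificate earns wage 36 and no certificate earns wage 27.
Skilled: the certificate nets 36 − 5 = 31; no certificate nets 27. Skilled prefers the certificate.
Unskilled: the certificate nets 36 − 7 = 29; no certificate nets 27. Unskilled would deviate to the certificate.
Unskilled has a profitable deviation, so the profile is not an equilibrium.

No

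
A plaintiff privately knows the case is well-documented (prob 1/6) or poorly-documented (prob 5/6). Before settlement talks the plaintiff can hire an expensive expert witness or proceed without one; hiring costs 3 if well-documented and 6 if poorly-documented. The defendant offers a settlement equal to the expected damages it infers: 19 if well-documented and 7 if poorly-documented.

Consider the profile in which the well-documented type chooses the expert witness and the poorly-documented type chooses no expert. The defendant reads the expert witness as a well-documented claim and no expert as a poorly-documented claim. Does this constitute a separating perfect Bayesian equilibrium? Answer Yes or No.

Under these beliefs, the expert witness earns settlement 19 and no expert earns settlement 7.
well-documented: the expert witness nets 19 − 3 = 16; no expert nets 7. well-documented prefers the expert witness.
poorly-documented: the expert witness nets 19 − 6 = 13; no expert nets 7. poorly-documented would deviate to the expert witness.
poorly-documented has a profitable deviation, so the profile is not an equilibrium.

No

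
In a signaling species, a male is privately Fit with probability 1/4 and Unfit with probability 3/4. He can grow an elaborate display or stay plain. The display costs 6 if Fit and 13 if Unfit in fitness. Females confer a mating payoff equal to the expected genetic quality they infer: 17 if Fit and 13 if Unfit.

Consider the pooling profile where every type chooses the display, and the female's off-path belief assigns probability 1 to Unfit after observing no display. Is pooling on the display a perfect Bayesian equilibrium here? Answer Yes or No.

No

On path, the female holds the prior and pays 1/4·17 + 3/4·13 = 14. Off path (no display), believing Unfit, it pays 13.
Fit: the display nets 14 − 6 = 8; no display nets 13. Fit would deviate.
Unfit: the display nets 14 − 13 = 1; no display nets 13. Unfit would deviate.
A type deviates, so pooling fails.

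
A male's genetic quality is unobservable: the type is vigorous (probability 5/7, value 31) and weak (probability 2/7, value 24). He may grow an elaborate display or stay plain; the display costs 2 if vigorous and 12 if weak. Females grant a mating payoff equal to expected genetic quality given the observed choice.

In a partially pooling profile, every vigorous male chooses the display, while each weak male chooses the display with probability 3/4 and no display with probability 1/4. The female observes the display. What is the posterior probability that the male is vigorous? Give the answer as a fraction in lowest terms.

10/13

P(the display) = (5/7)·1 + (2/7)·(3/4) = 13/14.
By Bayes' rule, P(vigorous | the display) = (5/7) / (13/14) = 10/13.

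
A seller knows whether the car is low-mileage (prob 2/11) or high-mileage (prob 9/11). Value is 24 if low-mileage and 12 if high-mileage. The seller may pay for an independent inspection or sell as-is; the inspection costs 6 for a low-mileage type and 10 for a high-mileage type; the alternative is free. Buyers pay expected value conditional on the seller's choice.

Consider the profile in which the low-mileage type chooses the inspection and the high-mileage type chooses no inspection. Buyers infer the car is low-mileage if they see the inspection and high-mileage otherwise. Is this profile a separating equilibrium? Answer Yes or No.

Under these beliefs, the inspection earns price 24 and no inspection earns price 12.
low-mileage: the inspection nets 24 − 6 = 18; no inspection nets 12. low-mileage prefers the inspection.
high-mileage: the inspection nets 24 − 10 = 14; no inspection nets 12. high-mileage would deviate to the inspection.
high-mileage has a profitable deviation, so the profile is not an equilibrium.

No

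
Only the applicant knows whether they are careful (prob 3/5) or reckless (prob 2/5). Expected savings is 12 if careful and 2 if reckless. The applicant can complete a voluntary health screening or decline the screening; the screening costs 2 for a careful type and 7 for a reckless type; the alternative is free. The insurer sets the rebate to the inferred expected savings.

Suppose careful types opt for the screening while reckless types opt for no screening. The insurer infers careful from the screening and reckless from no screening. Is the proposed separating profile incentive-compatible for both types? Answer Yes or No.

Under these beliefs, the screening earns rebate 12 and no screening earns rebate 2.
careful: the screening nets 12 − 2 = 10; no screening nets 2. careful prefers the screening.
reckless: the screening nets 12 − 7 = 5; no screening nets 2. reckless would deviate to the screening.
reckless has a profitable deviation, so the profile is not an equilibrium.

No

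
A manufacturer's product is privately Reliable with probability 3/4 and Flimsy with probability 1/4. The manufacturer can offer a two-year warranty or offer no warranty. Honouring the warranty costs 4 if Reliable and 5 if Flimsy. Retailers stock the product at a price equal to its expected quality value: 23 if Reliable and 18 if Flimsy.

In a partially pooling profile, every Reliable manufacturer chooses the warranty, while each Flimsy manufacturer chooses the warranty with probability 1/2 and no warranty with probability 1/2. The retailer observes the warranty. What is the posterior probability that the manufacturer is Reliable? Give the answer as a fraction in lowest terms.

P(the warranty) = (3/4)·1 + (1/4)·(1/2) = 7/8.
By Bayes' rule, P(Reliable | the warranty) = (3/4) / (7/8) = 6/7.

6/7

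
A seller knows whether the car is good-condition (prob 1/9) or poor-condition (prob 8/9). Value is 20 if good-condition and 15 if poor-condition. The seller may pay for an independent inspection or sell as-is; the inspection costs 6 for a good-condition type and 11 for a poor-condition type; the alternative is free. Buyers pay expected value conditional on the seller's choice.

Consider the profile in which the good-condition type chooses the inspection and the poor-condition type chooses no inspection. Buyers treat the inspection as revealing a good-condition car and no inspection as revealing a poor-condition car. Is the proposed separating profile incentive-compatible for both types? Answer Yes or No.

No

Under these beliefs, the inspection earns price 20 and no inspection earns price 15.
good-condition: the inspection nets 20 − 6 = 14; no inspection nets 15. good-condition would deviate to no inspection.
poor-condition: the inspection nets 20 − 11 = 9; no inspection nets 15. poor-condition prefers no inspection.
good-condition has a profitable deviation, so the profile is not an equilibrium.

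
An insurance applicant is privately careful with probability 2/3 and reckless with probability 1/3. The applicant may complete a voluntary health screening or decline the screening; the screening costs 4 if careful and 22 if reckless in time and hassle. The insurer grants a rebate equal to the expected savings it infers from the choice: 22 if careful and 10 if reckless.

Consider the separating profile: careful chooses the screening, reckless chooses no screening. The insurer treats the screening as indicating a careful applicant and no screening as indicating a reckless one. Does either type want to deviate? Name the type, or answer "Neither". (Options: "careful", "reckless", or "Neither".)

The screening pays 22; no screening pays 10.
careful: assigned the screening, nets 22 − 4 = 18; deviating to no screening nets 10.
reckless: assigned no screening, nets 10; deviating to the screening nets 22 − 22 = 0.
Both types strictly prefer their assigned action; no profitable deviation.

Neither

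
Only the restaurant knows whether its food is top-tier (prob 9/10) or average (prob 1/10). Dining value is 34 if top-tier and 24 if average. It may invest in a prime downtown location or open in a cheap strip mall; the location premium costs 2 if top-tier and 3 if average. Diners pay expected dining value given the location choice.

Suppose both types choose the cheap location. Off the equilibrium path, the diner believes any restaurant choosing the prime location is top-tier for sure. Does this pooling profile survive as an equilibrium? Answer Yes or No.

On path, the diner holds the prior and pays 9/10·34 + 1/10·24 = 33. Off path (the prime location), believing top-tier, it pays 34.
top-tier: the cheap location nets 33; the prime location nets 34 − 2 = 32. top-tier stays.
average: the cheap location nets 33; the prime location nets 34 − 3 = 31. average stays.
No type deviates, so pooling is sustained.

Yes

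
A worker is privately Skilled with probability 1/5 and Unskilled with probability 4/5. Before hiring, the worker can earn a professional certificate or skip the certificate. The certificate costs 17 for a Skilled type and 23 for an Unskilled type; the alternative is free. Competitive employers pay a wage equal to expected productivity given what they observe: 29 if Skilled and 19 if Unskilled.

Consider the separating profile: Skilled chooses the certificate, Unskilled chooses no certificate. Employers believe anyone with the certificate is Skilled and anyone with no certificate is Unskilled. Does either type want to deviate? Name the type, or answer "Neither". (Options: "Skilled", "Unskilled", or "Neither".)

Skilled

The certificate pays 29; no certificate pays 19.
Skilled: assigned the certificate, nets 29 − 17 = 12; deviating to no certificate nets 19.
Unskilled: assigned no certificate, nets 19; deviating to the certificate nets 29 − 23 = 6.
The Skilled type gains 7 by deviating.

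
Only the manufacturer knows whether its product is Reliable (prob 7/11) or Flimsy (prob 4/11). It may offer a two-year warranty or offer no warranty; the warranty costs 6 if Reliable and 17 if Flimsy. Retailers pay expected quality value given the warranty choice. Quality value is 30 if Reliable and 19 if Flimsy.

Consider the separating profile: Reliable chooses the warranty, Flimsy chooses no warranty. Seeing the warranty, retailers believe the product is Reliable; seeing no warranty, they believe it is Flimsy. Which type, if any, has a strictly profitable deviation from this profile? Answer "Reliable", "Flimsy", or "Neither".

Neither

The warranty pays 30; no warranty pays 19.
Reliable: assigned the warranty, nets 30 − 6 = 24; deviating to no warranty nets 19.
Flimsy: assigned no warranty, nets 19; deviating to the warranty nets 30 − 17 = 13.
Both types strictly prefer their assigned action; no profitable deviation.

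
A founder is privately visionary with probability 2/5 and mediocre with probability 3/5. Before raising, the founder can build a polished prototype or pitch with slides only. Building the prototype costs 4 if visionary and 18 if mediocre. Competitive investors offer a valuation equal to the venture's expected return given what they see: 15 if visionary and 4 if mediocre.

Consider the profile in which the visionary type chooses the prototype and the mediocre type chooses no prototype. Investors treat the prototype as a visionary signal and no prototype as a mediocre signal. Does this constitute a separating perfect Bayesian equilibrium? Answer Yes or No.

Yes

Under these beliefs, the prototype earns valuation 15 and no prototype earns valuation 4.
visionary: the prototype nets 15 − 4 = 11; no prototype nets 4. visionary prefers the prototype.
mediocre: the prototype nets 15 − 18 = -3; no prototype nets 4. mediocre prefers no prototype.
Neither type deviates, so the separating profile is an equilibrium.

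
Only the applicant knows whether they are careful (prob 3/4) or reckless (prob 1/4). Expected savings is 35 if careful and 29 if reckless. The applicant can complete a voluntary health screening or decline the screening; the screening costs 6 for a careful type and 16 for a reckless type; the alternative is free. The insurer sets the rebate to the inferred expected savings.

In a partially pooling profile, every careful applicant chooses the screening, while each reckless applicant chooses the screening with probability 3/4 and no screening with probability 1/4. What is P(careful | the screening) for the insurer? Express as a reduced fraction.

4/5

P(the screening) = (3/4)·1 + (1/4)·(3/4) = 15/16.
By Bayes' rule, P(careful | the screening) = (3/4) / (15/16) = 4/5.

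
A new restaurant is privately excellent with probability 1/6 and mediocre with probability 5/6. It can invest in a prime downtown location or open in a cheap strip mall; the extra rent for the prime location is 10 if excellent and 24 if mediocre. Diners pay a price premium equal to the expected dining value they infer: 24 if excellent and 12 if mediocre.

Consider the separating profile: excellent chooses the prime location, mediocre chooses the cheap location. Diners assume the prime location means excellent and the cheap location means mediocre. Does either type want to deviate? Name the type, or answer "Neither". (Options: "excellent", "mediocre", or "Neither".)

Neither

The prime location pays 24; the cheap location pays 12.
excellent: assigned the prime location, nets 24 − 10 = 14; deviating to the cheap location nets 12.
mediocre: assigned the cheap location, nets 12; deviating to the prime location nets 24 − 24 = 0.
Both types strictly prefer their assigned action; no profitable deviation.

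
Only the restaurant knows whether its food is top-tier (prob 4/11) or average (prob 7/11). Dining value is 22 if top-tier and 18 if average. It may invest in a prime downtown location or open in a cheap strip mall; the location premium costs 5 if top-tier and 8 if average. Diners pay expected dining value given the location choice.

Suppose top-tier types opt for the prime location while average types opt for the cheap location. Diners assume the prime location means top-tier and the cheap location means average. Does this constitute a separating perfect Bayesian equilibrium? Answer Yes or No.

Under these beliefs, the prime location earns price premium 22 and the cheap location earns price premium 18.
top-tier: the prime location nets 22 − 5 = 17; the cheap location nets 18. top-tier would deviate to the cheap location.
average: the prime location nets 22 − 8 = 14; the cheap location nets 18. average prefers the cheap location.
top-tier has a profitable deviation, so the profile is not an equilibrium.

No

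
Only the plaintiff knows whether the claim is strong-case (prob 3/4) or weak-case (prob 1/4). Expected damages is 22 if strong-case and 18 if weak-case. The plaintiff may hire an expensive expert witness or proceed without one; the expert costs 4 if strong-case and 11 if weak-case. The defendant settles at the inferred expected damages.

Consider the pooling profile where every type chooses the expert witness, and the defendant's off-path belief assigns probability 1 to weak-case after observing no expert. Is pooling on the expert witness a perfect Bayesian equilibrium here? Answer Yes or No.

On path, the defendant holds the prior and pays 3/4·22 + 1/4·18 = 21. Off path (no expert), believing weak-case, it pays 18.
strong-case: the expert witness nets 21 − 4 = 17; no expert nets 18. strong-case would deviate.
weak-case: the expert witness nets 21 − 11 = 10; no expert nets 18. weak-case would deviate.
A type deviates, so pooling fails.

No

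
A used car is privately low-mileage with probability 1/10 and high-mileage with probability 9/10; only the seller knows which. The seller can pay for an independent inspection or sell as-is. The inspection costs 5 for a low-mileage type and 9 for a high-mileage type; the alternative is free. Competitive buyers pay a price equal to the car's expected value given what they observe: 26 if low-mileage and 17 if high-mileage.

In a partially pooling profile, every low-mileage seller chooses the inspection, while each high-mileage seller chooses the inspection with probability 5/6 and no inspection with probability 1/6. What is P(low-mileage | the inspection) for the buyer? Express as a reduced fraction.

P(the inspection) = (1/10)·1 + (9/10)·(5/6) = 17/20.
By Bayes' rule, P(low-mileage | the inspection) = (1/10) / (17/20) = 2/17.

2/17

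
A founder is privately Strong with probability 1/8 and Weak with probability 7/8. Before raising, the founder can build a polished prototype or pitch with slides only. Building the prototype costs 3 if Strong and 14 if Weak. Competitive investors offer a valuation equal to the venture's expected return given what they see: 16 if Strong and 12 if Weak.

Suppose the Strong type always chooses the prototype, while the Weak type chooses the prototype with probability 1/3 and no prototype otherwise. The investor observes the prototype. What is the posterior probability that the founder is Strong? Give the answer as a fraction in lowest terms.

3/10

P(the prototype) = (1/8)·1 + (7/8)·(1/3) = 5/12.
By Bayes' rule, P(Strong | the prototype) = (1/8) / (5/12) = 3/10.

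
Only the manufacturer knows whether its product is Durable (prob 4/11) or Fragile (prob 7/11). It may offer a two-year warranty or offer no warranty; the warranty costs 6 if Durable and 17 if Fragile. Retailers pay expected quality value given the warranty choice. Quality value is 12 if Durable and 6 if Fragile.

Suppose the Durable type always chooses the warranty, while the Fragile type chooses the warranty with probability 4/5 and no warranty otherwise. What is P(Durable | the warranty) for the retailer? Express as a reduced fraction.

P(the warranty) = (4/11)·1 + (7/11)·(4/5) = 48/55.
By Bayes' rule, P(Durable | the warranty) = (4/11) / (48/55) = 5/12.

5/12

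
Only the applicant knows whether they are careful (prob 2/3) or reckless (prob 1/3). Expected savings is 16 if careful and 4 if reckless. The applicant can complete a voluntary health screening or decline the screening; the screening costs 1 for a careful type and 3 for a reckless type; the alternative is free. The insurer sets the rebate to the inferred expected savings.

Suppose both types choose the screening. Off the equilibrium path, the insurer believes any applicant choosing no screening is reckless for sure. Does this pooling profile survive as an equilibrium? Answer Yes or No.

On path, the insurer holds the prior and pays 2/3·16 + 1/3·4 = 12. Off path (no screening), believing reckless, it pays 4.
careful: the screening nets 12 − 1 = 11; no screening nets 4. careful stays.
reckless: the screening nets 12 − 3 = 9; no screening nets 4. reckless stays.
No type deviates, so pooling is sustained.

Yes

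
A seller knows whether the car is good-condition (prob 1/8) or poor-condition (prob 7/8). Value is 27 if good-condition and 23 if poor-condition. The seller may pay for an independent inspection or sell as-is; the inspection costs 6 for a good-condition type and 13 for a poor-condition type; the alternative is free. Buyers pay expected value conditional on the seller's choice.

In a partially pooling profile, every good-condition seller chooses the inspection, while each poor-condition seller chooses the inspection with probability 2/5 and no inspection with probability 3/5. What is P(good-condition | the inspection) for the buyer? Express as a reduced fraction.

5/19

P(the inspection) = (1/8)·1 + (7/8)·(2/5) = 19/40.
By Bayes' rule, P(good-condition | the inspection) = (1/8) / (19/40) = 5/19.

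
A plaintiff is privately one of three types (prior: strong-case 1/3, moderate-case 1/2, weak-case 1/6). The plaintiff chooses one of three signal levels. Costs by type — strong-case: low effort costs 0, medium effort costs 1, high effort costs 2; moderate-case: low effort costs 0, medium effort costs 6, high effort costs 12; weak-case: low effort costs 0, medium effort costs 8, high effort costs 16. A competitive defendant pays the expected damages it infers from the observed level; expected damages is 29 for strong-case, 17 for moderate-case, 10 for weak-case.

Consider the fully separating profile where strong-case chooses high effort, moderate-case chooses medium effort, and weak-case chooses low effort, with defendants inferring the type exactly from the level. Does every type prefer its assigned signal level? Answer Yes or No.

Separating settlements: high effort → 29, medium effort → 17, low effort → 10.
strong-case (assigned high effort): low effort: 10 − 0 = 10; medium effort: 17 − 1 = 16; high effort: 29 − 2 = 27. strong-case stays.
moderate-case (assigned medium effort): low effort: 10 − 0 = 10; medium effort: 17 − 6 = 11; high effort: 29 − 12 = 17. moderate-case prefers high effort.
weak-case (assigned low effort): low effort: 10 − 0 = 10; medium effort: 17 − 8 = 9; high effort: 29 − 16 = 13. weak-case prefers high effort.
At least one type deviates; the separating profile fails.

No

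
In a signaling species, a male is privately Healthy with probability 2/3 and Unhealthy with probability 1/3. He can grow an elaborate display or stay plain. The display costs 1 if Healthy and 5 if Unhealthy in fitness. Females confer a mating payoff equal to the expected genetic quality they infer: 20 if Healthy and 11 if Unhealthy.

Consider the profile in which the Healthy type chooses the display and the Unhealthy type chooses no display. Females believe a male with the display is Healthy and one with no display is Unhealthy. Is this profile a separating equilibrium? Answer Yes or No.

No

Under these beliefs, the display earns mating payoff 20 and no display earns mating payoff 11.
Healthy: the display nets 20 − 1 = 19; no display nets 11. Healthy prefers the display.
Unhealthy: the display nets 20 − 5 = 15; no display nets 11. Unhealthy would deviate to the display.
Unhealthy has a profitable deviation, so the profile is not an equilibrium.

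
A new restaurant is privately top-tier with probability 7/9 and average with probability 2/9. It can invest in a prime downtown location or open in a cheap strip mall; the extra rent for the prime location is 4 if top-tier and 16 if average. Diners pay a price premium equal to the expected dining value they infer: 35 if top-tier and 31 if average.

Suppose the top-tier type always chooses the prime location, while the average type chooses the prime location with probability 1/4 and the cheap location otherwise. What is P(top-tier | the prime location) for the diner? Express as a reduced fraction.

P(the prime location) = (7/9)·1 + (2/9)·(1/4) = 5/6.
By Bayes' rule, P(top-tier | the prime location) = (7/9) / (5/6) = 14/15.

14/15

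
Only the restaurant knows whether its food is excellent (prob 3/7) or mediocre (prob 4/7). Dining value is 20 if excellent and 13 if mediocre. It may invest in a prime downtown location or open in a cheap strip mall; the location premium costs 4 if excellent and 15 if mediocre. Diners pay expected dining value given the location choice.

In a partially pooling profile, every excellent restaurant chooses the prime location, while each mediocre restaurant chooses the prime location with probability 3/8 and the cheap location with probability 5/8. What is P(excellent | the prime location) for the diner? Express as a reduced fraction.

2/3

P(the prime location) = (3/7)·1 + (4/7)·(3/8) = 9/14.
By Bayes' rule, P(excellent | the prime location) = (3/7) / (9/14) = 2/3.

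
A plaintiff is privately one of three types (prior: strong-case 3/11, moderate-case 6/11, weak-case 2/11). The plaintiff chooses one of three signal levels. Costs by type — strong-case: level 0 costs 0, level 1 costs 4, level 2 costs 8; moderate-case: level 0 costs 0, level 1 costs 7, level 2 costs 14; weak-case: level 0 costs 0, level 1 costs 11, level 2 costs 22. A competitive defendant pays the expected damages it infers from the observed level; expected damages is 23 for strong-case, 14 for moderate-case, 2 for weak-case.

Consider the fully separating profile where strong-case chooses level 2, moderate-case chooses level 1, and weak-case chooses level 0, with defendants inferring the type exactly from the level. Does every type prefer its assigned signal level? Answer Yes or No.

No

Separating settlements: level 2 → 23, level 1 → 14, level 0 → 2.
strong-case (assigned level 2): level 0: 2 − 0 = 2; level 1: 14 − 4 = 10; level 2: 23 − 8 = 15. strong-case stays.
moderate-case (assigned level 1): level 0: 2 − 0 = 2; level 1: 14 − 7 = 7; level 2: 23 − 14 = 9. moderate-case prefers level 2.
weak-case (assigned level 0): level 0: 2 − 0 = 2; level 1: 14 − 11 = 3; level 2: 23 − 22 = 1. weak-case prefers level 1.
At least one type deviates; the separating profile fails.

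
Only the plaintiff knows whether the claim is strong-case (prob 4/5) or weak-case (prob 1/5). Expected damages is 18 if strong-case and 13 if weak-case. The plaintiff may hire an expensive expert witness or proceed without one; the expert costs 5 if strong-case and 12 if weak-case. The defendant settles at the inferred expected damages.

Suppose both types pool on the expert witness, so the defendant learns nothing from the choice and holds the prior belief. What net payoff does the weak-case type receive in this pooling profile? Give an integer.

Pooled settlement = 4/5·18 + 1/5·13 = 17.
weak-case pays cost 12 for the expert witness, so net payoff = 17 − 12 = 5.

5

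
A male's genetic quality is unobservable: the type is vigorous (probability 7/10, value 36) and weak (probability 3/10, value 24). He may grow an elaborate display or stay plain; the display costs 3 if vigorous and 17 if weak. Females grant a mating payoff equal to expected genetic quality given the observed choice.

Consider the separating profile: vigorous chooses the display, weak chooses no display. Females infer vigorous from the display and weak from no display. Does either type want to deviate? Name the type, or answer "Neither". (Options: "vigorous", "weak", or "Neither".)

Neither

The display pays 36; no display pays 24.
vigorous: assigned the display, nets 36 − 3 = 33; deviating to no display nets 24.
weak: assigned no display, nets 24; deviating to the display nets 36 − 17 = 19.
Both types strictly prefer their assigned action; no profitable deviation.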